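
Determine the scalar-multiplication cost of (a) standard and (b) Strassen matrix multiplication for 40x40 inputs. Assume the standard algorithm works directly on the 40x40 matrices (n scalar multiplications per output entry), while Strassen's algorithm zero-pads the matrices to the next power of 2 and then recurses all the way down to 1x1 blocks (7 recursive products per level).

Matrix multiplication for 40x40 matrices:

Strassen's algorithm requires power-of-2 dimensions. Pad 40x40 to 64x64 (next power of 2).

Standard algorithm: 40^3 = 64000 multiplications
Strassen's algorithm: 7^(log2(64)) = 7^6 = 117649 multiplications
Difference: 64000 - 117649 = -53649 (Strassen uses MORE here due to padding overhead — for small or just-over-power-of-2 n, padding can outweigh the per-level savings)

Standard: 64000 multiplications (40^3). Strassen: 117649 multiplications (7^6, after padding to 64x64). Strassen reduces 8 recursive multiplications to 7 at each level.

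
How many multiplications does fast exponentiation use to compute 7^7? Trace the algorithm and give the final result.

Computing 7^7 by squaring (build up from 7^1; each line after the first costs one multiplication):

7^1 = 7
7^2 = (7^1)^2 = 7^2 = 49
7^3 = 7 * 7^2 = 7 * 49 = 343
7^6 = (7^3)^2 = 343^2 = 117649
7^7 = 7 * 7^6 = 7 * 117649 = 823543

Result: 823543
Multiplications needed: 4 (4 lines after 7^1)

7^7 = 823543. Using exponentiation by squaring, this requires 4 multiplications. The key idea: if the exponent is even, square the half-power; if odd, multiply by the base once.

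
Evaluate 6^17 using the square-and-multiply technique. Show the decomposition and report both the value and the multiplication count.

Computing 6^17 by squaring (build up from 6^1; each line after the first costs one multiplication):

6^1 = 6
6^2 = (6^1)^2 = 6^2 = 36
6^4 = (6^2)^2 = 36^2 = 1296
6^8 = (6^4)^2 = 1296^2 = 1679616
6^16 = (6^8)^2 = 1679616^2 = 2821109907456
6^17 = 6 * 6^16 = 6 * 2821109907456 = 16926659444736

Result: 16926659444736
Multiplications needed: 5 (5 lines after 6^1)

6^17 = 16926659444736. Using exponentiation by squaring, this requires 5 multiplications. The key idea: if the exponent is even, square the half-power; if odd, multiply by the base once.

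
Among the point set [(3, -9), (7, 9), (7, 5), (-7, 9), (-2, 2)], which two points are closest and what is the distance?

Computing all pairwise distances among 5 points:

d((3, -9), (7, 9)) = 18.4391
d((3, -9), (7, 5)) = 14.5602
d((3, -9), (-7, 9)) = 20.5913
d((3, -9), (-2, 2)) = 12.083
d((7, 9), (7, 5)) = 4.0 <-- minimum
d((7, 9), (-7, 9)) = 14.0
d((7, 9), (-2, 2)) = 11.4018
d((7, 5), (-7, 9)) = 14.5602
d((7, 5), (-2, 2)) = 9.4868
d((-7, 9), (-2, 2)) = 8.6023

Closest pair: (7, 9) and (7, 5) with distance 4.0

The closest pair is (7, 9) and (7, 5) with Euclidean distance 4.0. For 5 points, brute-force pairwise comparison is shown above. For large n, the divide-and-conquer algorithm (sort by x, recurse on halves, check the dividing strip) achieves O(n log n).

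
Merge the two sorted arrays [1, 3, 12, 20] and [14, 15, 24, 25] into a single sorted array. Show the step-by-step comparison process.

Merging process:

Compare 1 vs 14: take 1 from left. Merged: [1]
Compare 3 vs 14: take 3 from left. Merged: [1, 3]
Compare 12 vs 14: take 12 from left. Merged: [1, 3, 12]
Compare 20 vs 14: take 14 from right. Merged: [1, 3, 12, 14]
Compare 20 vs 15: take 15 from right. Merged: [1, 3, 12, 14, 15]
Compare 20 vs 24: take 20 from left. Merged: [1, 3, 12, 14, 15, 20]
Append remaining from right: [24, 25]. Merged: [1, 3, 12, 14, 15, 20, 24, 25]

Final merged array: [1, 3, 12, 14, 15, 20, 24, 25]
Total comparisons: 6

The merged array is [1, 3, 12, 14, 15, 20, 24, 25], requiring 6 comparisons. The merge step runs in O(n) time where n is the total number of elements.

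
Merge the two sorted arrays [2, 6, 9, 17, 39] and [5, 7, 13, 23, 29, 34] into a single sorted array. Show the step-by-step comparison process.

Merging process:

Compare 2 vs 5: take 2 from left. Merged: [2]
Compare 6 vs 5: take 5 from right. Merged: [2, 5]
Compare 6 vs 7: take 6 from left. Merged: [2, 5, 6]
Compare 9 vs 7: take 7 from right. Merged: [2, 5, 6, 7]
Compare 9 vs 13: take 9 from left. Merged: [2, 5, 6, 7, 9]
Compare 17 vs 13: take 13 from right. Merged: [2, 5, 6, 7, 9, 13]
Compare 17 vs 23: take 17 from left. Merged: [2, 5, 6, 7, 9, 13, 17]
Compare 39 vs 23: take 23 from right. Merged: [2, 5, 6, 7, 9, 13, 17, 23]
Compare 39 vs 29: take 29 from right. Merged: [2, 5, 6, 7, 9, 13, 17, 23, 29]
Compare 39 vs 34: take 34 from right. Merged: [2, 5, 6, 7, 9, 13, 17, 23, 29, 34]
Append remaining from left: [39]. Merged: [2, 5, 6, 7, 9, 13, 17, 23, 29, 34, 39]

Final merged array: [2, 5, 6, 7, 9, 13, 17, 23, 29, 34, 39]
Total comparisons: 10

The merged array is [2, 5, 6, 7, 9, 13, 17, 23, 29, 34, 39], requiring 10 comparisons. The merge step runs in O(n) time where n is the total number of elements.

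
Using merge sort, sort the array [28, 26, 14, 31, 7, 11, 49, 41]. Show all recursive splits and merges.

Merge sort trace:

Split: [28, 26, 14, 31, 7, 11, 49, 41] -> [28, 26, 14, 31] and [7, 11, 49, 41]
  Split: [28, 26, 14, 31] -> [28, 26] and [14, 31]
    Split: [28, 26] -> [28] and [26]
    Merge: [28] + [26] -> [26, 28]
    Split: [14, 31] -> [14] and [31]
    Merge: [14] + [31] -> [14, 31]
  Merge: [26, 28] + [14, 31] -> [14, 26, 28, 31]
  Split: [7, 11, 49, 41] -> [7, 11] and [49, 41]
    Split: [7, 11] -> [7] and [11]
    Merge: [7] + [11] -> [7, 11]
    Split: [49, 41] -> [49] and [41]
    Merge: [49] + [41] -> [41, 49]
  Merge: [7, 11] + [41, 49] -> [7, 11, 41, 49]
Merge: [14, 26, 28, 31] + [7, 11, 41, 49] -> [7, 11, 14, 26, 28, 31, 41, 49]

Final sorted array: [7, 11, 14, 26, 28, 31, 41, 49]

The merge sort proceeds by recursively splitting the array and merging sorted halves.
After all merges, the sorted array is [7, 11, 14, 26, 28, 31, 41, 49].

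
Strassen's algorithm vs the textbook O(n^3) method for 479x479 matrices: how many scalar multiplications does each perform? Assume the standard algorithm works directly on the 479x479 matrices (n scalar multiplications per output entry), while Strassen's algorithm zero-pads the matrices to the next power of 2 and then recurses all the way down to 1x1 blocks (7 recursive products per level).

Matrix multiplication for 479x479 matrices:

Strassen's algorithm requires power-of-2 dimensions. Pad 479x479 to 512x512 (next power of 2).

Standard algorithm: 479^3 = 109902239 multiplications
Strassen's algorithm: 7^(log2(512)) = 7^9 = 40353607 multiplications
Savings: 109902239 - 40353607 = 69548632 multiplications

Standard: 109902239 multiplications (479^3). Strassen: 40353607 multiplications (7^9, after padding to 512x512). Strassen reduces 8 recursive multiplications to 7 at each level.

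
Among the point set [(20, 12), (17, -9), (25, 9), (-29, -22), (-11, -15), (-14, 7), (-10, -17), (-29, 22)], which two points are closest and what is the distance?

Computing all pairwise distances among 8 points:

d((20, 12), (17, -9)) = 21.2132
d((20, 12), (25, 9)) = 5.831
d((20, 12), (-29, -22)) = 59.6406
d((20, 12), (-11, -15)) = 41.1096
d((20, 12), (-14, 7)) = 34.3657
d((20, 12), (-10, -17)) = 41.7253
d((20, 12), (-29, 22)) = 50.01
d((17, -9), (25, 9)) = 19.6977
d((17, -9), (-29, -22)) = 47.8017
d((17, -9), (-11, -15)) = 28.6356
d((17, -9), (-14, 7)) = 34.8855
d((17, -9), (-10, -17)) = 28.1603
d((17, -9), (-29, 22)) = 55.4707
d((25, 9), (-29, -22)) = 62.2656
d((25, 9), (-11, -15)) = 43.2666
d((25, 9), (-14, 7)) = 39.0512
d((25, 9), (-10, -17)) = 43.6005
d((25, 9), (-29, 22)) = 55.5428
d((-29, -22), (-11, -15)) = 19.3132
d((-29, -22), (-14, 7)) = 32.6497
d((-29, -22), (-10, -17)) = 19.6469
d((-29, -22), (-29, 22)) = 44.0
d((-11, -15), (-14, 7)) = 22.2036
d((-11, -15), (-10, -17)) = 2.2361 <-- minimum
d((-11, -15), (-29, 22)) = 41.1461
d((-14, 7), (-10, -17)) = 24.3311
d((-14, 7), (-29, 22)) = 21.2132
d((-10, -17), (-29, 22)) = 43.382

Closest pair: (-11, -15) and (-10, -17) with distance 2.2361

The closest pair is (-11, -15) and (-10, -17) with Euclidean distance 2.2361. For 8 points, brute-force pairwise comparison is shown above. For large n, the divide-and-conquer algorithm (sort by x, recurse on halves, check the dividing strip) achieves O(n log n).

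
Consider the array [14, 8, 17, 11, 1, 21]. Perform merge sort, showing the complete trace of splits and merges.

Merge sort trace:

Split: [14, 8, 17, 11, 1, 21] -> [14, 8, 17] and [11, 1, 21]
  Split: [14, 8, 17] -> [14] and [8, 17]
    Split: [8, 17] -> [8] and [17]
    Merge: [8] + [17] -> [8, 17]
  Merge: [14] + [8, 17] -> [8, 14, 17]
  Split: [11, 1, 21] -> [11] and [1, 21]
    Split: [1, 21] -> [1] and [21]
    Merge: [1] + [21] -> [1, 21]
  Merge: [11] + [1, 21] -> [1, 11, 21]
Merge: [8, 14, 17] + [1, 11, 21] -> [1, 8, 11, 14, 17, 21]

Final sorted array: [1, 8, 11, 14, 17, 21]

The merge sort proceeds by recursively splitting the array and merging sorted halves.
After all merges, the sorted array is [1, 8, 11, 14, 17, 21].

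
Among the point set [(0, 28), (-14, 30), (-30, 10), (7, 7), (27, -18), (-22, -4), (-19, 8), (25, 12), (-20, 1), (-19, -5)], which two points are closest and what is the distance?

Computing all pairwise distances among 10 points:

d((0, 28), (-14, 30)) = 14.1421
d((0, 28), (-30, 10)) = 34.9857
d((0, 28), (7, 7)) = 22.1359
d((0, 28), (27, -18)) = 53.3385
d((0, 28), (-22, -4)) = 38.833
d((0, 28), (-19, 8)) = 27.5862
d((0, 28), (25, 12)) = 29.6816
d((0, 28), (-20, 1)) = 33.6006
d((0, 28), (-19, -5)) = 38.0789
d((-14, 30), (-30, 10)) = 25.6125
d((-14, 30), (7, 7)) = 31.1448
d((-14, 30), (27, -18)) = 63.1269
d((-14, 30), (-22, -4)) = 34.9285
d((-14, 30), (-19, 8)) = 22.561
d((-14, 30), (25, 12)) = 42.9535
d((-14, 30), (-20, 1)) = 29.6142
d((-14, 30), (-19, -5)) = 35.3553
d((-30, 10), (7, 7)) = 37.1214
d((-30, 10), (27, -18)) = 63.5059
d((-30, 10), (-22, -4)) = 16.1245
d((-30, 10), (-19, 8)) = 11.1803
d((-30, 10), (25, 12)) = 55.0364
d((-30, 10), (-20, 1)) = 13.4536
d((-30, 10), (-19, -5)) = 18.6011
d((7, 7), (27, -18)) = 32.0156
d((7, 7), (-22, -4)) = 31.0161
d((7, 7), (-19, 8)) = 26.0192
d((7, 7), (25, 12)) = 18.6815
d((7, 7), (-20, 1)) = 27.6586
d((7, 7), (-19, -5)) = 28.6356
d((27, -18), (-22, -4)) = 50.9608
d((27, -18), (-19, 8)) = 52.8394
d((27, -18), (25, 12)) = 30.0666
d((27, -18), (-20, 1)) = 50.6952
d((27, -18), (-19, -5)) = 47.8017
d((-22, -4), (-19, 8)) = 12.3693
d((-22, -4), (25, 12)) = 49.6488
d((-22, -4), (-20, 1)) = 5.3852
d((-22, -4), (-19, -5)) = 3.1623 <-- minimum
d((-19, 8), (25, 12)) = 44.1814
d((-19, 8), (-20, 1)) = 7.0711
d((-19, 8), (-19, -5)) = 13.0
d((25, 12), (-20, 1)) = 46.3249
d((25, 12), (-19, -5)) = 47.1699
d((-20, 1), (-19, -5)) = 6.0828

Closest pair: (-22, -4) and (-19, -5) with distance 3.1623

The closest pair is (-22, -4) and (-19, -5) with Euclidean distance 3.1623. For 10 points, brute-force pairwise comparison is shown above. For large n, the divide-and-conquer algorithm (sort by x, recurse on halves, check the dividing strip) achieves O(n log n).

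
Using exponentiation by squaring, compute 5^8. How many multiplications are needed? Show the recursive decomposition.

Computing 5^8 by squaring (build up from 5^1; each line after the first costs one multiplication):

5^1 = 5
5^2 = (5^1)^2 = 5^2 = 25
5^4 = (5^2)^2 = 25^2 = 625
5^8 = (5^4)^2 = 625^2 = 390625

Result: 390625
Multiplications needed: 3 (3 lines after 5^1)

5^8 = 390625. Using exponentiation by squaring, this requires 3 multiplications. The key idea: if the exponent is even, square the half-power; if odd, multiply by the base once.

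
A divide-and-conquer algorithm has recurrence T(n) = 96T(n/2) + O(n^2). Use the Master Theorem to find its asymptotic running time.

Master Theorem for T(n) = 96T(n/2) + O(n^2):

a = 96, b = 2, c = 2
log_b(a) = log_2(96) = 6.5850

Case 1: c = 2 < log_2(96) = 6.5850
T(n) = O(n^(log_2 96))

For T(n) = 96T(n/2) + O(n^2): log_2(96) = 6.5850. This is Case 1 of the Master Theorem (c < log_b(a), work dominated by leaves), giving O(n^(log_2 96)).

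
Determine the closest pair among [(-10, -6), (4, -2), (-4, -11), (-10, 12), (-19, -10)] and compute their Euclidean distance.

Computing all pairwise distances among 5 points:

d((-10, -6), (4, -2)) = 14.5602
d((-10, -6), (-4, -11)) = 7.8102 <-- minimum
d((-10, -6), (-10, 12)) = 18.0
d((-10, -6), (-19, -10)) = 9.8489
d((4, -2), (-4, -11)) = 12.0416
d((4, -2), (-10, 12)) = 19.799
d((4, -2), (-19, -10)) = 24.3516
d((-4, -11), (-10, 12)) = 23.7697
d((-4, -11), (-19, -10)) = 15.0333
d((-10, 12), (-19, -10)) = 23.7697

Closest pair: (-10, -6) and (-4, -11) with distance 7.8102

The closest pair is (-10, -6) and (-4, -11) with Euclidean distance 7.8102. For 5 points, brute-force pairwise comparison is shown above. For large n, the divide-and-conquer algorithm (sort by x, recurse on halves, check the dividing strip) achieves O(n log n).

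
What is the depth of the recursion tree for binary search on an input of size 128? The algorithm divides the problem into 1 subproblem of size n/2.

For divide and conquer with division factor 2:

Problem sizes at each level:
Level 0: 128
Level 1: 64
Level 2: 32
Level 3: 16
Level 4: 8
Level 5: 4
Level 6: 2
Level 7: 1

The root is level 0 and the size-1 base case is level 7 (the tree spans levels 0 through 7, i.e. 8 levels counting the root), so the depth is the number of divisions: log_2(128) = 7

The recursion tree depth is log_2(128) = 7. At each level, the problem size is divided by 2, so it takes 7 divisions to reduce to a base case of size 1. The algorithm makes 1 recursive call at each level.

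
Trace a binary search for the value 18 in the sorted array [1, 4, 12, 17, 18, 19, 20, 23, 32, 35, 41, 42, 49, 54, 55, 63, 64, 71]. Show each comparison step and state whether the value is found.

Binary search for 18 in [1, 4, 12, 17, 18, 19, 20, 23, 32, 35, 41, 42, 49, 54, 55, 63, 64, 71]:

lo=0, hi=17, mid=8, arr[mid]=32 -> 32 > 18, search left half
lo=0, hi=7, mid=3, arr[mid]=17 -> 17 < 18, search right half
lo=4, hi=7, mid=5, arr[mid]=19 -> 19 > 18, search left half
lo=4, hi=4, mid=4, arr[mid]=18 -> Found target at index 4!

Binary search finds 18 at index 4 after 4 comparisons. The search repeatedly halves the search space by comparing with the middle element.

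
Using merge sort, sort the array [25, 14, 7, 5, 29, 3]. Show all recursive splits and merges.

Merge sort trace:

Split: [25, 14, 7, 5, 29, 3] -> [25, 14, 7] and [5, 29, 3]
  Split: [25, 14, 7] -> [25] and [14, 7]
    Split: [14, 7] -> [14] and [7]
    Merge: [14] + [7] -> [7, 14]
  Merge: [25] + [7, 14] -> [7, 14, 25]
  Split: [5, 29, 3] -> [5] and [29, 3]
    Split: [29, 3] -> [29] and [3]
    Merge: [29] + [3] -> [3, 29]
  Merge: [5] + [3, 29] -> [3, 5, 29]
Merge: [7, 14, 25] + [3, 5, 29] -> [3, 5, 7, 14, 25, 29]

Final sorted array: [3, 5, 7, 14, 25, 29]

The merge sort proceeds by recursively splitting the array and merging sorted halves.
After all merges, the sorted array is [3, 5, 7, 14, 25, 29].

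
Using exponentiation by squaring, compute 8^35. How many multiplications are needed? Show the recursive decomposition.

Computing 8^35 by squaring (build up from 8^1; each line after the first costs one multiplication):

8^1 = 8
8^2 = (8^1)^2 = 8^2 = 64
8^4 = (8^2)^2 = 64^2 = 4096
8^8 = (8^4)^2 = 4096^2 = 16777216
8^16 = (8^8)^2 = 16777216^2 = 281474976710656
8^17 = 8 * 8^16 = 8 * 281474976710656 = 2251799813685248
8^34 = (8^17)^2 = 2251799813685248^2 = 5070602400912917605986812821504
8^35 = 8 * 8^34 = 8 * 5070602400912917605986812821504 = 40564819207303340847894502572032

Result: 40564819207303340847894502572032
Multiplications needed: 7 (7 lines after 8^1)

8^35 = 40564819207303340847894502572032. Using exponentiation by squaring, this requires 7 multiplications. The key idea: if the exponent is even, square the half-power; if odd, multiply by the base once.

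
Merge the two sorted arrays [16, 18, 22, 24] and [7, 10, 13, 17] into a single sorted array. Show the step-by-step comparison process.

Merging process:

Compare 16 vs 7: take 7 from right. Merged: [7]
Compare 16 vs 10: take 10 from right. Merged: [7, 10]
Compare 16 vs 13: take 13 from right. Merged: [7, 10, 13]
Compare 16 vs 17: take 16 from left. Merged: [7, 10, 13, 16]
Compare 18 vs 17: take 17 from right. Merged: [7, 10, 13, 16, 17]
Append remaining from left: [18, 22, 24]. Merged: [7, 10, 13, 16, 17, 18, 22, 24]

Final merged array: [7, 10, 13, 16, 17, 18, 22, 24]
Total comparisons: 5

The merged array is [7, 10, 13, 16, 17, 18, 22, 24], requiring 5 comparisons. The merge step runs in O(n) time where n is the total number of elements.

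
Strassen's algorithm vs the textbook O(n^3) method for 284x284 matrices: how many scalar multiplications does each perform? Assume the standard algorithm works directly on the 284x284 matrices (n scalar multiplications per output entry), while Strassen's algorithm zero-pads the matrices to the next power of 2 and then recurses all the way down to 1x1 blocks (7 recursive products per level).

Matrix multiplication for 284x284 matrices:

Strassen's algorithm requires power-of-2 dimensions. Pad 284x284 to 512x512 (next power of 2).

Standard algorithm: 284^3 = 22906304 multiplications
Strassen's algorithm: 7^(log2(512)) = 7^9 = 40353607 multiplications
Difference: 22906304 - 40353607 = -17447303 (Strassen uses MORE here due to padding overhead — for small or just-over-power-of-2 n, padding can outweigh the per-level savings)

Standard: 22906304 multiplications (284^3). Strassen: 40353607 multiplications (7^9, after padding to 512x512). Strassen reduces 8 recursive multiplications to 7 at each level.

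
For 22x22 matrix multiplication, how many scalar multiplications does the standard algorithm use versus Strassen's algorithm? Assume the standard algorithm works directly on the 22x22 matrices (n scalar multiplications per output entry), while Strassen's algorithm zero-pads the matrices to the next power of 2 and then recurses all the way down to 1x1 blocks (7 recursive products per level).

Matrix multiplication for 22x22 matrices:

Strassen's algorithm requires power-of-2 dimensions. Pad 22x22 to 32x32 (next power of 2).

Standard algorithm: 22^3 = 10648 multiplications
Strassen's algorithm: 7^(log2(32)) = 7^5 = 16807 multiplications
Difference: 10648 - 16807 = -6159 (Strassen uses MORE here due to padding overhead — for small or just-over-power-of-2 n, padding can outweigh the per-level savings)

Standard: 10648 multiplications (22^3). Strassen: 16807 multiplications (7^5, after padding to 32x32). Strassen reduces 8 recursive multiplications to 7 at each level.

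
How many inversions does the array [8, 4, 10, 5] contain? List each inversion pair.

Finding inversions in [8, 4, 10, 5]:

(0, 1): arr[0]=8 > arr[1]=4
(0, 3): arr[0]=8 > arr[3]=5
(2, 3): arr[2]=10 > arr[3]=5

Total inversions: 3

The array has 3 inversion(s): (0,1), (0,3), (2,3). Each pair (i,j) satisfies i < j and arr[i] > arr[j].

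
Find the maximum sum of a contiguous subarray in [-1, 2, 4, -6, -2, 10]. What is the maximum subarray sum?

Using Kadane's algorithm on [-1, 2, 4, -6, -2, 10]:

Scanning through the array:
Position 1 (value 2): max_ending_here = 2, max_so_far = 2
Position 2 (value 4): max_ending_here = 6, max_so_far = 6
Position 3 (value -6): max_ending_here = 0, max_so_far = 6
Position 4 (value -2): max_ending_here = -2, max_so_far = 6
Position 5 (value 10): max_ending_here = 10, max_so_far = 10

Maximum subarray: [10]
Maximum sum: 10

The maximum subarray is [10] with sum 10. This subarray runs from index 5 to index 5.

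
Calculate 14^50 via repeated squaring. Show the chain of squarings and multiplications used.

Computing 14^50 by squaring (build up from 14^1; each line after the first costs one multiplication):

14^1 = 14
14^2 = (14^1)^2 = 14^2 = 196
14^3 = 14 * 14^2 = 14 * 196 = 2744
14^6 = (14^3)^2 = 2744^2 = 7529536
14^12 = (14^6)^2 = 7529536^2 = 56693912375296
14^24 = (14^12)^2 = 56693912375296^2 = 3214199700417740936751087616
14^25 = 14 * 14^24 = 14 * 3214199700417740936751087616 = 44998795805848373114515226624
14^50 = (14^25)^2 = 44998795805848373114515226624^2 = 2024891623976437135118764865774783290467102632746078437376

Result: 2024891623976437135118764865774783290467102632746078437376
Multiplications needed: 7 (7 lines after 14^1)

14^50 = 2024891623976437135118764865774783290467102632746078437376. Using exponentiation by squaring, this requires 7 multiplications. The key idea: if the exponent is even, square the half-power; if odd, multiply by the base once.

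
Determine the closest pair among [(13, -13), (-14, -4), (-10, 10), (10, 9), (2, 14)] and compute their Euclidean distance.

Computing all pairwise distances among 5 points:

d((13, -13), (-14, -4)) = 28.4605
d((13, -13), (-10, 10)) = 32.5269
d((13, -13), (10, 9)) = 22.2036
d((13, -13), (2, 14)) = 29.1548
d((-14, -4), (-10, 10)) = 14.5602
d((-14, -4), (10, 9)) = 27.2947
d((-14, -4), (2, 14)) = 24.0832
d((-10, 10), (10, 9)) = 20.025
d((-10, 10), (2, 14)) = 12.6491
d((10, 9), (2, 14)) = 9.434 <-- minimum

Closest pair: (10, 9) and (2, 14) with distance 9.434

The closest pair is (10, 9) and (2, 14) with Euclidean distance 9.434. For 5 points, brute-force pairwise comparison is shown above. For large n, the divide-and-conquer algorithm (sort by x, recurse on halves, check the dividing strip) achieves O(n log n).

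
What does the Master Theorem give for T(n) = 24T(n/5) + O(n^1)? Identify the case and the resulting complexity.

Master Theorem for T(n) = 24T(n/5) + O(n^1):

a = 24, b = 5, c = 1
log_b(a) = log_5(24) = 1.9746

Case 1: c = 1 < log_5(24) = 1.9746
T(n) = O(n^(log_5 24))

For T(n) = 24T(n/5) + O(n^1): log_5(24) = 1.9746. This is Case 1 of the Master Theorem (c < log_b(a), work dominated by leaves), giving O(n^(log_5 24)).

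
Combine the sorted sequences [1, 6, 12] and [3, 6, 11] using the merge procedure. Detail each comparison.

Merging process:

Compare 1 vs 3: take 1 from left. Merged: [1]
Compare 6 vs 3: take 3 from right. Merged: [1, 3]
Compare 6 vs 6: take 6 from left. Merged: [1, 3, 6]
Compare 12 vs 6: take 6 from right. Merged: [1, 3, 6, 6]
Compare 12 vs 11: take 11 from right. Merged: [1, 3, 6, 6, 11]
Append remaining from left: [12]. Merged: [1, 3, 6, 6, 11, 12]

Final merged array: [1, 3, 6, 6, 11, 12]
Total comparisons: 5

The merged array is [1, 3, 6, 6, 11, 12], requiring 5 comparisons. The merge step runs in O(n) time where n is the total number of elements.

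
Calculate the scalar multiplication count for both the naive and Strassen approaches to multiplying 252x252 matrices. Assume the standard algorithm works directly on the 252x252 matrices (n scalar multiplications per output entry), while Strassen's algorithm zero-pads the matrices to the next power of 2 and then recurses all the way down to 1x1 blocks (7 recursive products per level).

Matrix multiplication for 252x252 matrices:

Strassen's algorithm requires power-of-2 dimensions. Pad 252x252 to 256x256 (next power of 2).

Standard algorithm: 252^3 = 16003008 multiplications
Strassen's algorithm: 7^(log2(256)) = 7^8 = 5764801 multiplications
Savings: 16003008 - 5764801 = 10238207 multiplications

Standard: 16003008 multiplications (252^3). Strassen: 5764801 multiplications (7^8, after padding to 256x256). Strassen reduces 8 recursive multiplications to 7 at each level.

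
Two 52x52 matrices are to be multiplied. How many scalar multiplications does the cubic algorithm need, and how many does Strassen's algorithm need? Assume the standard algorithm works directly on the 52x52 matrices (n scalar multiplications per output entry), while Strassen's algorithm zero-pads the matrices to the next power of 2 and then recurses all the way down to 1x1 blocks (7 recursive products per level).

Matrix multiplication for 52x52 matrices:

Strassen's algorithm requires power-of-2 dimensions. Pad 52x52 to 64x64 (next power of 2).

Standard algorithm: 52^3 = 140608 multiplications
Strassen's algorithm: 7^(log2(64)) = 7^6 = 117649 multiplications
Savings: 140608 - 117649 = 22959 multiplications

Standard: 140608 multiplications (52^3). Strassen: 117649 multiplications (7^6, after padding to 64x64). Strassen reduces 8 recursive multiplications to 7 at each level.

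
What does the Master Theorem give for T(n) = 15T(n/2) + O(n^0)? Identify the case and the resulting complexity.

Master Theorem for T(n) = 15T(n/2) + O(n^0):

a = 15, b = 2, c = 0
log_b(a) = log_2(15) = 3.9069

Case 1: c = 0 < log_2(15) = 3.9069
T(n) = O(n^(log_2 15))

For T(n) = 15T(n/2) + O(n^0): log_2(15) = 3.9069. This is Case 1 of the Master Theorem (c < log_b(a), work dominated by leaves), giving O(n^(log_2 15)).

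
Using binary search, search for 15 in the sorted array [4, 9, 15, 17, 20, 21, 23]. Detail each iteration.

Binary search for 15 in [4, 9, 15, 17, 20, 21, 23]:

lo=0, hi=6, mid=3, arr[mid]=17 -> 17 > 15, search left half
lo=0, hi=2, mid=1, arr[mid]=9 -> 9 < 15, search right half
lo=2, hi=2, mid=2, arr[mid]=15 -> Found target at index 2!

Binary search finds 15 at index 2 after 3 comparisons. The search repeatedly halves the search space by comparing with the middle element.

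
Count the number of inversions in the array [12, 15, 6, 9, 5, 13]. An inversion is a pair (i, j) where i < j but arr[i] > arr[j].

Finding inversions in [12, 15, 6, 9, 5, 13]:

(0, 2): arr[0]=12 > arr[2]=6
(0, 3): arr[0]=12 > arr[3]=9
(0, 4): arr[0]=12 > arr[4]=5
(1, 2): arr[1]=15 > arr[2]=6
(1, 3): arr[1]=15 > arr[3]=9
(1, 4): arr[1]=15 > arr[4]=5
(1, 5): arr[1]=15 > arr[5]=13
(2, 4): arr[2]=6 > arr[4]=5
(3, 4): arr[3]=9 > arr[4]=5

Total inversions: 9

The array has 9 inversion(s): (0,2), (0,3), (0,4), (1,2), (1,3), (1,4), (1,5), (2,4), (3,4). Each pair (i,j) satisfies i < j and arr[i] > arr[j].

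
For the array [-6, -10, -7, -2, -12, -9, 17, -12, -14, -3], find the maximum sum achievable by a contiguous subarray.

Using Kadane's algorithm on [-6, -10, -7, -2, -12, -9, 17, -12, -14, -3]:

Scanning through the array:
Position 1 (value -10): max_ending_here = -10, max_so_far = -6
Position 2 (value -7): max_ending_here = -7, max_so_far = -6
Position 3 (value -2): max_ending_here = -2, max_so_far = -2
Position 4 (value -12): max_ending_here = -12, max_so_far = -2
Position 5 (value -9): max_ending_here = -9, max_so_far = -2
Position 6 (value 17): max_ending_here = 17, max_so_far = 17
Position 7 (value -12): max_ending_here = 5, max_so_far = 17
Position 8 (value -14): max_ending_here = -9, max_so_far = 17
Position 9 (value -3): max_ending_here = -3, max_so_far = 17

Maximum subarray: [17]
Maximum sum: 17

The maximum subarray is [17] with sum 17. This subarray runs from index 6 to index 6.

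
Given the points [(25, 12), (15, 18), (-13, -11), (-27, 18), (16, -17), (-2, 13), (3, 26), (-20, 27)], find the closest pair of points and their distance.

Computing all pairwise distances among 8 points:

d((25, 12), (15, 18)) = 11.6619
d((25, 12), (-13, -11)) = 44.4185
d((25, 12), (-27, 18)) = 52.345
d((25, 12), (16, -17)) = 30.3645
d((25, 12), (-2, 13)) = 27.0185
d((25, 12), (3, 26)) = 26.0768
d((25, 12), (-20, 27)) = 47.4342
d((15, 18), (-13, -11)) = 40.3113
d((15, 18), (-27, 18)) = 42.0
d((15, 18), (16, -17)) = 35.0143
d((15, 18), (-2, 13)) = 17.72
d((15, 18), (3, 26)) = 14.4222
d((15, 18), (-20, 27)) = 36.1386
d((-13, -11), (-27, 18)) = 32.2025
d((-13, -11), (16, -17)) = 29.6142
d((-13, -11), (-2, 13)) = 26.4008
d((-13, -11), (3, 26)) = 40.3113
d((-13, -11), (-20, 27)) = 38.6394
d((-27, 18), (16, -17)) = 55.4437
d((-27, 18), (-2, 13)) = 25.4951
d((-27, 18), (3, 26)) = 31.0483
d((-27, 18), (-20, 27)) = 11.4018 <-- minimum
d((16, -17), (-2, 13)) = 34.9857
d((16, -17), (3, 26)) = 44.9222
d((16, -17), (-20, 27)) = 56.8507
d((-2, 13), (3, 26)) = 13.9284
d((-2, 13), (-20, 27)) = 22.8035
d((3, 26), (-20, 27)) = 23.0217

Closest pair: (-27, 18) and (-20, 27) with distance 11.4018

The closest pair is (-27, 18) and (-20, 27) with Euclidean distance 11.4018. For 8 points, brute-force pairwise comparison is shown above. For large n, the divide-and-conquer algorithm (sort by x, recurse on halves, check the dividing strip) achieves O(n log n).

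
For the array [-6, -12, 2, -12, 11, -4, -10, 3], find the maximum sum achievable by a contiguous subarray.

Using Kadane's algorithm on [-6, -12, 2, -12, 11, -4, -10, 3]:

Scanning through the array:
Position 1 (value -12): max_ending_here = -12, max_so_far = -6
Position 2 (value 2): max_ending_here = 2, max_so_far = 2
Position 3 (value -12): max_ending_here = -10, max_so_far = 2
Position 4 (value 11): max_ending_here = 11, max_so_far = 11
Position 5 (value -4): max_ending_here = 7, max_so_far = 11
Position 6 (value -10): max_ending_here = -3, max_so_far = 11
Position 7 (value 3): max_ending_here = 3, max_so_far = 11

Maximum subarray: [11]
Maximum sum: 11

The maximum subarray is [11] with sum 11. This subarray runs from index 4 to index 4.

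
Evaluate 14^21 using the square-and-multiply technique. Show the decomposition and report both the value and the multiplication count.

Computing 14^21 by squaring (build up from 14^1; each line after the first costs one multiplication):

14^1 = 14
14^2 = (14^1)^2 = 14^2 = 196
14^4 = (14^2)^2 = 196^2 = 38416
14^5 = 14 * 14^4 = 14 * 38416 = 537824
14^10 = (14^5)^2 = 537824^2 = 289254654976
14^20 = (14^10)^2 = 289254654976^2 = 83668255425284801560576
14^21 = 14 * 14^20 = 14 * 83668255425284801560576 = 1171355575953987221848064

Result: 1171355575953987221848064
Multiplications needed: 6 (6 lines after 14^1)

14^21 = 1171355575953987221848064. Using exponentiation by squaring, this requires 6 multiplications. The key idea: if the exponent is even, square the half-power; if odd, multiply by the base once.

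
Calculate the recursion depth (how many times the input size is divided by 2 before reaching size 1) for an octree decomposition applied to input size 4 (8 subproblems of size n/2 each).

For divide and conquer with division factor 2:

Problem sizes at each level:
Level 0: 4
Level 1: 2
Level 2: 1

The root is level 0 and the size-1 base case is level 2 (the tree spans levels 0 through 2, i.e. 3 levels counting the root), so the depth is the number of divisions: log_2(4) = 2

The recursion tree depth is log_2(4) = 2. At each level, the problem size is divided by 2, so it takes 2 divisions to reduce to a base case of size 1. The algorithm makes 8 recursive calls at each level.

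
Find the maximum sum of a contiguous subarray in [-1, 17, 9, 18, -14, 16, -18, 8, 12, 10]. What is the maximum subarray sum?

Using Kadane's algorithm on [-1, 17, 9, 18, -14, 16, -18, 8, 12, 10]:

Scanning through the array:
Position 1 (value 17): max_ending_here = 17, max_so_far = 17
Position 2 (value 9): max_ending_here = 26, max_so_far = 26
Position 3 (value 18): max_ending_here = 44, max_so_far = 44
Position 4 (value -14): max_ending_here = 30, max_so_far = 44
Position 5 (value 16): max_ending_here = 46, max_so_far = 46
Position 6 (value -18): max_ending_here = 28, max_so_far = 46
Position 7 (value 8): max_ending_here = 36, max_so_far = 46
Position 8 (value 12): max_ending_here = 48, max_so_far = 48
Position 9 (value 10): max_ending_here = 58, max_so_far = 58

Maximum subarray: [17, 9, 18, -14, 16, -18, 8, 12, 10]
Maximum sum: 58

The maximum subarray is [17, 9, 18, -14, 16, -18, 8, 12, 10] with sum 58. This subarray runs from index 1 to index 9.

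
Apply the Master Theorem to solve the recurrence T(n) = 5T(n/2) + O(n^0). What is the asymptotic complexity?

Master Theorem for T(n) = 5T(n/2) + O(n^0):

a = 5, b = 2, c = 0
log_b(a) = log_2(5) = 2.3219

Case 1: c = 0 < log_2(5) = 2.3219
T(n) = O(n^(log_2 5))

For T(n) = 5T(n/2) + O(n^0): log_2(5) = 2.3219. This is Case 1 of the Master Theorem (c < log_b(a), work dominated by leaves), giving O(n^(log_2 5)).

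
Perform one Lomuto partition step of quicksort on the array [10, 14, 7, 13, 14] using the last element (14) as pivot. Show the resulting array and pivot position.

Lomuto partition with pivot = 14:

Initial array: [10, 14, 7, 13, 14]

arr[0]=10 <= 14: swap with position 0, array becomes [10, 14, 7, 13, 14]
arr[1]=14 <= 14: swap with position 1, array becomes [10, 14, 7, 13, 14]
arr[2]=7 <= 14: swap with position 2, array becomes [10, 14, 7, 13, 14]
arr[3]=13 <= 14: swap with position 3, array becomes [10, 14, 7, 13, 14]

Place pivot at position 4: [10, 14, 7, 13, 14]
Pivot position: 4

After partitioning with pivot 14, the array becomes [10, 14, 7, 13, 14]. The pivot is placed at index 4. All elements to the left of the pivot are <= 14, and all elements to the right are > 14.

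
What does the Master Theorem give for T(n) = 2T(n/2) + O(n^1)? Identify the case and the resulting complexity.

Master Theorem for T(n) = 2T(n/2) + O(n^1):

a = 2, b = 2, c = 1
log_b(a) = log_2(2) = 1.0000

Case 2: c = 1 = log_2(2) = 1.0000
T(n) = O(n^1 log n) = O(n log n)

For T(n) = 2T(n/2) + O(n^1): log_2(2) = 1.0000. This is Case 2 of the Master Theorem (c = log_b(a), equal work at all levels), giving O(n log n).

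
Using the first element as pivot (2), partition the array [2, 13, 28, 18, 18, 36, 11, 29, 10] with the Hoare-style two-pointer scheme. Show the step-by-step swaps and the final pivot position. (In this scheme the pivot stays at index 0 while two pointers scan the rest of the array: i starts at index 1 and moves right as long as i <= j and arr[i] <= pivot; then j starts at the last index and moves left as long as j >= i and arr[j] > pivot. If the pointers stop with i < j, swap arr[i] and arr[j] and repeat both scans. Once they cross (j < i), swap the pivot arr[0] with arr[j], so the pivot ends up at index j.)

Hoare-style two-pointer partition with pivot = 2:

Initial array: [2, 13, 28, 18, 18, 36, 11, 29, 10]

Pointers start at i = 1, j = 8.
i ends at 1, j ends at 0: the pointers have crossed (j < i), so scanning stops.

j = 0, so swapping arr[0] with arr[j] leaves the pivot at position 0: [2, 13, 28, 18, 18, 36, 11, 29, 10]
Pivot position: 0

After partitioning with pivot 2, the array becomes [2, 13, 28, 18, 18, 36, 11, 29, 10]. The pivot is placed at index 0. All elements to the left of the pivot are <= 2, and all elements to the right are > 2.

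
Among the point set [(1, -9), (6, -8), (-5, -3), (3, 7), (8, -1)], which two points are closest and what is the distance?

Computing all pairwise distances among 5 points:

d((1, -9), (6, -8)) = 5.099 <-- minimum
d((1, -9), (-5, -3)) = 8.4853
d((1, -9), (3, 7)) = 16.1245
d((1, -9), (8, -1)) = 10.6301
d((6, -8), (-5, -3)) = 12.083
d((6, -8), (3, 7)) = 15.2971
d((6, -8), (8, -1)) = 7.2801
d((-5, -3), (3, 7)) = 12.8062
d((-5, -3), (8, -1)) = 13.1529
d((3, 7), (8, -1)) = 9.434

Closest pair: (1, -9) and (6, -8) with distance 5.099

The closest pair is (1, -9) and (6, -8) with Euclidean distance 5.099. For 5 points, brute-force pairwise comparison is shown above. For large n, the divide-and-conquer algorithm (sort by x, recurse on halves, check the dividing strip) achieves O(n log n).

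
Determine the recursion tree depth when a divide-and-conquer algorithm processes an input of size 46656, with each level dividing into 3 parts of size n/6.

For divide and conquer with division factor 6:

Problem sizes at each level:
Level 0: 46656
Level 1: 7776
Level 2: 1296
Level 3: 216
Level 4: 36
Level 5: 6
Level 6: 1

The root is level 0 and the size-1 base case is level 6 (the tree spans levels 0 through 6, i.e. 7 levels counting the root), so the depth is the number of divisions: log_6(46656) = 6

The recursion tree depth is log_6(46656) = 6. At each level, the problem size is divided by 6, so it takes 6 divisions to reduce to a base case of size 1. The algorithm makes 3 recursive calls at each level.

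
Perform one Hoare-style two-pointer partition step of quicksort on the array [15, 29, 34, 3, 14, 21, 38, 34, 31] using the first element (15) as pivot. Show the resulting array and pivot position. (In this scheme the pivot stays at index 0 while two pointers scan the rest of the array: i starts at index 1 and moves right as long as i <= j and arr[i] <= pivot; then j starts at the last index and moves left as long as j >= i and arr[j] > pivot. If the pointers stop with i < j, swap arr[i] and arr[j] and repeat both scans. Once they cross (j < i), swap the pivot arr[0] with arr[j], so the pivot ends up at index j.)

Hoare-style two-pointer partition with pivot = 15:

Initial array: [15, 29, 34, 3, 14, 21, 38, 34, 31]

Pointers start at i = 1, j = 8.
i stops at index 1 (arr[1]=29 > 15), j stops at index 4 (arr[4]=14 <= 15): swap arr[1] and arr[4], array becomes [15, 14, 34, 3, 29, 21, 38, 34, 31]
i stops at index 2 (arr[2]=34 > 15), j stops at index 3 (arr[3]=3 <= 15): swap arr[2] and arr[3], array becomes [15, 14, 3, 34, 29, 21, 38, 34, 31]
i ends at 3, j ends at 2: the pointers have crossed (j < i), so scanning stops.

Swap pivot arr[0] with arr[2] to place pivot at position 2: [3, 14, 15, 34, 29, 21, 38, 34, 31]
Pivot position: 2

After partitioning with pivot 15, the array becomes [3, 14, 15, 34, 29, 21, 38, 34, 31]. The pivot is placed at index 2. All elements to the left of the pivot are <= 15, and all elements to the right are > 15.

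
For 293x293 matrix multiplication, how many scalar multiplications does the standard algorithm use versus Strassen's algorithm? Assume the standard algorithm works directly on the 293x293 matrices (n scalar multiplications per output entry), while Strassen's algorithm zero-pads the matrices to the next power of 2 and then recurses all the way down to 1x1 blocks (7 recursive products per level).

Matrix multiplication for 293x293 matrices:

Strassen's algorithm requires power-of-2 dimensions. Pad 293x293 to 512x512 (next power of 2).

Standard algorithm: 293^3 = 25153757 multiplications
Strassen's algorithm: 7^(log2(512)) = 7^9 = 40353607 multiplications
Difference: 25153757 - 40353607 = -15199850 (Strassen uses MORE here due to padding overhead — for small or just-over-power-of-2 n, padding can outweigh the per-level savings)

Standard: 25153757 multiplications (293^3). Strassen: 40353607 multiplications (7^9, after padding to 512x512). Strassen reduces 8 recursive multiplications to 7 at each level.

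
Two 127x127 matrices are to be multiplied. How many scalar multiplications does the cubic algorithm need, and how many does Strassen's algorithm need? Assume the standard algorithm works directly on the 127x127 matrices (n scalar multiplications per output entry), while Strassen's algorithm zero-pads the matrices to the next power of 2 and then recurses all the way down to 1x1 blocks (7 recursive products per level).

Matrix multiplication for 127x127 matrices:

Strassen's algorithm requires power-of-2 dimensions. Pad 127x127 to 128x128 (next power of 2).

Standard algorithm: 127^3 = 2048383 multiplications
Strassen's algorithm: 7^(log2(128)) = 7^7 = 823543 multiplications
Savings: 2048383 - 823543 = 1224840 multiplications

Standard: 2048383 multiplications (127^3). Strassen: 823543 multiplications (7^7, after padding to 128x128). Strassen reduces 8 recursive multiplications to 7 at each level.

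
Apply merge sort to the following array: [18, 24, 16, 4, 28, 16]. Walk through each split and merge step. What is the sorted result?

Merge sort trace:

Split: [18, 24, 16, 4, 28, 16] -> [18, 24, 16] and [4, 28, 16]
  Split: [18, 24, 16] -> [18] and [24, 16]
    Split: [24, 16] -> [24] and [16]
    Merge: [24] + [16] -> [16, 24]
  Merge: [18] + [16, 24] -> [16, 18, 24]
  Split: [4, 28, 16] -> [4] and [28, 16]
    Split: [28, 16] -> [28] and [16]
    Merge: [28] + [16] -> [16, 28]
  Merge: [4] + [16, 28] -> [4, 16, 28]
Merge: [16, 18, 24] + [4, 16, 28] -> [4, 16, 16, 18, 24, 28]

Final sorted array: [4, 16, 16, 18, 24, 28]

The merge sort proceeds by recursively splitting the array and merging sorted halves.
After all merges, the sorted array is [4, 16, 16, 18, 24, 28].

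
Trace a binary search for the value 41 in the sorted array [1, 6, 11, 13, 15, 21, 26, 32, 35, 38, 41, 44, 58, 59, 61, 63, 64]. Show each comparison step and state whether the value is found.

Binary search for 41 in [1, 6, 11, 13, 15, 21, 26, 32, 35, 38, 41, 44, 58, 59, 61, 63, 64]:

lo=0, hi=16, mid=8, arr[mid]=35 -> 35 < 41, search right half
lo=9, hi=16, mid=12, arr[mid]=58 -> 58 > 41, search left half
lo=9, hi=11, mid=10, arr[mid]=41 -> Found target at index 10!

Binary search finds 41 at index 10 after 3 comparisons. The search repeatedly halves the search space by comparing with the middle element.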